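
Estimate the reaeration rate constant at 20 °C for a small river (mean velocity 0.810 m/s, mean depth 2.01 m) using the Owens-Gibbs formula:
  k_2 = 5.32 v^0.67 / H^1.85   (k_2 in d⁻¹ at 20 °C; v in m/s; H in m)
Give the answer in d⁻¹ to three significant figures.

k_2 ≈ 1.27 d⁻¹

k_2 = 5.32 × 0.810^0.67 / 2.01^1.85 = 5.32 × 0.8683 / 3.638 = 1.270 d⁻¹.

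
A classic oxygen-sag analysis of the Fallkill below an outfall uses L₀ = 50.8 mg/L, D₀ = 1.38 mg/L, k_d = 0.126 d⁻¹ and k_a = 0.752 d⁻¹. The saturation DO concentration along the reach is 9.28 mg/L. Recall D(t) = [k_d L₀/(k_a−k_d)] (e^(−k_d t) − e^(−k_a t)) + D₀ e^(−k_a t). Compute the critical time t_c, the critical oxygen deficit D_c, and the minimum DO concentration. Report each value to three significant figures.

With k_a/k_d = 5.968 and 1 − D₀(k_a−k_d)/(k_d L₀) = 0.8650,
t_c = ln(5.968 × 0.8650) / (0.752 − 0.126) = ln(5.163) / 0.6260 = 1.641/0.6260 = 2.622 d.
L(t_c) = L₀ e^(−k_d t_c) = 50.8 × 0.7186 = 36.51 mg/L, and at the critical point k_a D_c = k_d L, so D_c = (0.126/0.752) × 36.51 = 6.117 mg/L.
Minimum DO = C_s − D_c = 9.28 − 6.117 = 3.163 mg/L.

t_c ≈ 2.62 d; D_c ≈ 6.12 mg/L; min DO ≈ 3.16 mg/L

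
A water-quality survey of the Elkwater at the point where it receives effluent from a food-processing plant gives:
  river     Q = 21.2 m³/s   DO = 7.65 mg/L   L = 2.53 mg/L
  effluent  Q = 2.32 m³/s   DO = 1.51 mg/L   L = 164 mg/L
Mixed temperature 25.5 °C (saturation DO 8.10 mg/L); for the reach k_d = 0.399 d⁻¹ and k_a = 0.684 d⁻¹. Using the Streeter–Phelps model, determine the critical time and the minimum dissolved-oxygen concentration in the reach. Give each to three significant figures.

Mixed DO = (21.2×7.65 + 2.32×1.51)/(21.2+2.32) = 165.7/23.52 = 7.044 mg/L.
Mixed L₀ = (21.2×2.53 + 2.32×164)/(23.52) = 434.1/23.52 = 18.46 mg/L.
Initial deficit D₀ = C_s − DO₀ = 8.10 − 7.044 = 1.056 mg/L.
t_c = (1/0.2850) ln[(0.684/0.399)(1 − 1.056×0.2850/(0.399×18.46))] = 3.509 × ln(1.644) = 1.745 d.
D_c = (0.399/0.684) × 18.46 × e^(−0.399×1.745) = 0.5833 × 18.46 × 0.4985 = 5.367 mg/L.
Minimum DO = 8.10 − 5.367 = 2.733 mg/L.

t_c ≈ 1.74 d; minimum DO ≈ 2.73 mg/L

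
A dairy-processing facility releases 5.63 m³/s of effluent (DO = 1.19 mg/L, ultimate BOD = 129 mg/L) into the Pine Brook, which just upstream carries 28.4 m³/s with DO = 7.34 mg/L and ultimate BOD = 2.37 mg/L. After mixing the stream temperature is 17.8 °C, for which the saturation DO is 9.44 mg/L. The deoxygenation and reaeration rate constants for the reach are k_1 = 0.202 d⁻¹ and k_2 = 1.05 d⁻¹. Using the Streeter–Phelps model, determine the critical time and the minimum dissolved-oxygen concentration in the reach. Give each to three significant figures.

Mixed DO = (28.4×7.34 + 5.63×1.19)/(28.4+5.63) = 215.2/34.03 = 6.323 mg/L.
Mixed L₀ = (28.4×2.37 + 5.63×129)/(34.03) = 793.6/34.03 = 23.32 mg/L.
Initial deficit D₀ = C_s − DO₀ = 9.44 − 6.323 = 3.117 mg/L.
t_c = (1/0.8480) ln[(1.05/0.202)(1 − 3.117×0.8480/(0.202×23.32))] = 1.179 × ln(2.281) = 0.9724 d.
D_c = (0.202/1.05) × 23.32 × e^(−0.202×0.9724) = 0.1924 × 23.32 × 0.8217 = 3.686 mg/L.
Minimum DO = 9.44 − 3.686 = 5.754 mg/L.

t_c ≈ 0.972 d; minimum DO ≈ 5.75 mg/L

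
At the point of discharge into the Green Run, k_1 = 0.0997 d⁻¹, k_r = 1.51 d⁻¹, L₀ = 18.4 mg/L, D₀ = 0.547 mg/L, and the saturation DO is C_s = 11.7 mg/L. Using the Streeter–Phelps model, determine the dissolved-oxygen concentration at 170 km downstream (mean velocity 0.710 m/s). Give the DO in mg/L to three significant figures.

Travel time t = x/v = 170 km / (0.710 m/s) = 170000 m / 0.710 m/s = 239400 s = 2.771 d.
k_1 L₀/(k_r−k_1) = 0.0997×18.4/(1.51−0.0997) = 1.834/1.410 = 1.301 mg/L.
e^(−k_1 t) = e^(−0.0997×2.771) = 0.7586; e^(−k_r t) = e^(−1.51×2.771) = 0.01523.
D = 1.301 × (0.7586 − 0.01523) + 0.547 × 0.01523 = 0.9669 + 0.008330 = 0.9753 mg/L.
DO = C_s − D = 11.7 − 0.9753 = 10.72 mg/L.

DO ≈ 10.7 mg/L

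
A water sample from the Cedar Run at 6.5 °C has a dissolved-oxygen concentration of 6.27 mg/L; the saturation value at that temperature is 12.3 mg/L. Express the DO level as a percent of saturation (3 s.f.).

% saturation = C/C_s × 100 = 6.27/12.3 × 100 = 51.0 %.

51.0 % saturation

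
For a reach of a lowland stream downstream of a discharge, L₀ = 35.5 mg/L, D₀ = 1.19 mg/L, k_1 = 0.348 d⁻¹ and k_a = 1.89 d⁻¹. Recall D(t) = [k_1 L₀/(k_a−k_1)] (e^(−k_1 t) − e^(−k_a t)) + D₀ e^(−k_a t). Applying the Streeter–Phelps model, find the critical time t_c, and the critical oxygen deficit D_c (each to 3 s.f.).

t_c ≈ 0.993 d; D_c ≈ 4.63 mg/L

With k_a/k_1 = 5.431 and 1 − D₀(k_a−k_1)/(k_1 L₀) = 0.8515,
t_c = ln(5.431 × 0.8515) / (1.89 − 0.348) = ln(4.624) / 1.542 = 1.531/1.542 = 0.9931 d.
D_c = (k_1/k_a) L₀ e^(−k_1 t_c) = (0.348/1.89) × 35.5 × e^(−0.348×0.9931) = 0.1841 × 35.5 × 0.7078 = 4.627 mg/L.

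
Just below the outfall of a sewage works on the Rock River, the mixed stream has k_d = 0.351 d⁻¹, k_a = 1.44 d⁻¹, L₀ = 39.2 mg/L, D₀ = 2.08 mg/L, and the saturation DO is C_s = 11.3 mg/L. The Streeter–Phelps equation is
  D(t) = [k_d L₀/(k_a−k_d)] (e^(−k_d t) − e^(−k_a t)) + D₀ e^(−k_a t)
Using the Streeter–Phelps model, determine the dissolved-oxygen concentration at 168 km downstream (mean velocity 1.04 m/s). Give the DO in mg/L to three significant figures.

Travel time t = x/v = 168 km / (1.04 m/s) = 168000 m / 1.04 m/s = 161500 s = 1.870 d.
k_d L₀/(k_a−k_d) = 0.351×39.2/(1.44−0.351) = 13.76/1.089 = 12.63 mg/L.
e^(−k_d t) = e^(−0.351×1.870) = 0.5188; e^(−k_a t) = e^(−1.44×1.870) = 0.06772.
D = 12.63 × (0.5188 − 0.06772) + 2.08 × 0.06772 = 5.699 + 0.1409 = 5.840 mg/L.
DO = C_s − D = 11.3 − 5.840 = 5.460 mg/L.

DO ≈ 5.46 mg/L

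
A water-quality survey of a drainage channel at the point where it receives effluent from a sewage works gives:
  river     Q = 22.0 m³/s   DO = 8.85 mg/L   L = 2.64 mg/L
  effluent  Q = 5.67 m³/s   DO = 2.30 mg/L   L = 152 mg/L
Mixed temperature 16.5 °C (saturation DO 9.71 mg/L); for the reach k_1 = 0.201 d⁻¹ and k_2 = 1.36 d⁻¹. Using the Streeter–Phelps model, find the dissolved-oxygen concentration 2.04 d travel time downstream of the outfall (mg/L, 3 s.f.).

DO ≈ 6.11 mg/L

Mixed DO = (22.0×8.85 + 5.67×2.30)/(22.0+5.67) = 207.7/27.67 = 7.508 mg/L.
Mixed L₀ = (22.0×2.64 + 5.67×152)/(27.67) = 919.9/27.67 = 33.25 mg/L.
Initial deficit D₀ = C_s − DO₀ = 9.71 − 7.508 = 2.202 mg/L.
D(2.04) = [0.201×33.25/(1.36−0.201)](e^(−0.201×2.04) − e^(−1.36×2.04)) + 2.202 e^(−1.36×2.04)
= 5.766 × (0.6636 − 0.06239) + 2.202 × 0.06239 = 3.604 mg/L.
DO = 9.71 − 3.604 = 6.106 mg/L.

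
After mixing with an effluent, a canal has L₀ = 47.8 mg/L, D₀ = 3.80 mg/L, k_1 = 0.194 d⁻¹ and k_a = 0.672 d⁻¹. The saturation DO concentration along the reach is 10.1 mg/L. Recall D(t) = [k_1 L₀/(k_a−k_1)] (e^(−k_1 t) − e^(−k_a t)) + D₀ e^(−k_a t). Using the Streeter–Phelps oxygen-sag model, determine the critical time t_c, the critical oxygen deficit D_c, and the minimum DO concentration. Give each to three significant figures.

t_c ≈ 2.14 d; D_c ≈ 9.11 mg/L; min DO ≈ 0.995 mg/L

t_c = [1/(k_a−k_1)] ln[(k_a/k_1)(1 − D₀(k_a−k_1)/(k_1 L₀))]
= [1/(0.672−0.194)] ln[(0.672/0.194)(1 − 3.80×0.4780/(0.194×47.8))]
= (1/0.4780) ln[3.464 × 0.8041] = 2.092 × ln(2.785) = 2.092 × 1.024 = 2.143 d.
D_c = (k_1/k_a) L₀ e^(−k_1 t_c) = (0.194/0.672) × 47.8 × e^(−0.194×2.143) = 0.2887 × 47.8 × 0.6598 = 9.105 mg/L.
Minimum DO = C_s − D_c = 10.1 − 9.105 = 0.9946 mg/L.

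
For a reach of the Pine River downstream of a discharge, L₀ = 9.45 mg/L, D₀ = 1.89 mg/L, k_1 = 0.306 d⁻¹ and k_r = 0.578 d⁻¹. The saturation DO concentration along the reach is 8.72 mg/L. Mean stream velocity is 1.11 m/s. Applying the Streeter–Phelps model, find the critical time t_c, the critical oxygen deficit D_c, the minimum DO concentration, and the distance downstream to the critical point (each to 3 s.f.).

t_c = [1/(k_r−k_1)] ln[(k_r/k_1)(1 − D₀(k_r−k_1)/(k_1 L₀))]
= [1/(0.578−0.306)] ln[(0.578/0.306)(1 − 1.89×0.2720/(0.306×9.45))]
= (1/0.2720) ln[1.889 × 0.8222] = 3.676 × ln(1.553) = 3.676 × 0.4402 = 1.619 d.
L(t_c) = L₀ e^(−k_1 t_c) = 9.45 × 0.6094 = 5.759 mg/L, and at the critical point k_r D_c = k_1 L, so D_c = (0.306/0.578) × 5.759 = 3.049 mg/L.
Minimum DO = C_s − D_c = 8.72 − 3.049 = 5.671 mg/L.
x_c = v t_c = 1.11 m/s × 1.619 d × 86400 s/d = 155200 m ≈ 155 km.

t_c ≈ 1.62 d; D_c ≈ 3.05 mg/L; min DO ≈ 5.67 mg/L; x_c ≈ 155 km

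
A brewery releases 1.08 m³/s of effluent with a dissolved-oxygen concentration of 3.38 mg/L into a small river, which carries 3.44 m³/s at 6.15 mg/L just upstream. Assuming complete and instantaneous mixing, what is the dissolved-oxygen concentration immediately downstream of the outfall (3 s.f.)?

Flow-weighted mixing: C = (Q_r C_r + Q_w C_w)/(Q_r + Q_w)
= (3.44×6.15 + 1.08×3.38)/(3.44 + 1.08) = 24.81/4.520 = 5.488 mg/L.

5.49 mg/L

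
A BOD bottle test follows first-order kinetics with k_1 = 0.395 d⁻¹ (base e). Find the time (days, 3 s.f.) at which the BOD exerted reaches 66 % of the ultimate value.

y/L₀ = 1 − e^(−k_1 t) = 0.66 ⇒ e^(−k_1 t) = 0.340
t = −ln(0.340) / 0.395 = 1.079 / 0.395 = 2.731 d.

t ≈ 2.73 d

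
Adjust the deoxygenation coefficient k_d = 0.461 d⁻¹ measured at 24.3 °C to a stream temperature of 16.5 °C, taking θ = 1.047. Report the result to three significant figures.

k_d ≈ 0.322 d⁻¹

k_d(T₂) = k_d(T₁) · θ^(T₂−T₁) = 0.461 × 1.047^(16.5−24.3)
= 0.461 × 1.047^-7.80 = 0.461 × 0.6989 = 0.3222 d⁻¹.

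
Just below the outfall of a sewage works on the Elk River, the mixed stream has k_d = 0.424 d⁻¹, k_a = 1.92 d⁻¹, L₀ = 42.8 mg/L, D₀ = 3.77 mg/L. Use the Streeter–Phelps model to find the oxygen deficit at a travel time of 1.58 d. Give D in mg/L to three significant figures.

D ≈ 5.81 mg/L

k_d L₀/(k_a−k_d) = 0.424×42.8/(1.92−0.424) = 18.15/1.496 = 12.13 mg/L.
e^(−k_d t) = e^(−0.424×1.580) = 0.5117; e^(−k_a t) = e^(−1.92×1.580) = 0.04814.
D = 12.13 × (0.5117 − 0.04814) + 3.77 × 0.04814 = 5.624 + 0.1815 = 5.805 mg/L.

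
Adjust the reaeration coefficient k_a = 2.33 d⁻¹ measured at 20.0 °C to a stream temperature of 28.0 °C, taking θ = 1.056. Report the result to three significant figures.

k_a ≈ 3.60 d⁻¹

k_a(T₂) = k_a(T₁) · θ^(T₂−T₁) = 2.33 × 1.056^(28.0−20.0)
= 2.33 × 1.056^8.00 = 2.33 × 1.546 = 3.603 d⁻¹.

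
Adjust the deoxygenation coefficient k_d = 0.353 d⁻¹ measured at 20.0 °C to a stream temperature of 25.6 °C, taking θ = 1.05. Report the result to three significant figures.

k_d ≈ 0.464 d⁻¹

k_d(T₂) = k_d(T₁) · θ^(T₂−T₁) = 0.353 × 1.05^(25.6−20.0)
= 0.353 × 1.05^5.60 = 0.353 × 1.314 = 0.4639 d⁻¹.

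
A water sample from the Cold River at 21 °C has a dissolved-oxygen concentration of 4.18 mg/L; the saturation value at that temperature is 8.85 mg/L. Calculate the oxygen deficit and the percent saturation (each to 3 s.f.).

D = C_s − C = 8.85 − 4.18 = 4.67 mg/L.
% saturation = 4.18/8.85 × 100 = 47.2 %.

D ≈ 4.67 mg/L; 47.2 % saturation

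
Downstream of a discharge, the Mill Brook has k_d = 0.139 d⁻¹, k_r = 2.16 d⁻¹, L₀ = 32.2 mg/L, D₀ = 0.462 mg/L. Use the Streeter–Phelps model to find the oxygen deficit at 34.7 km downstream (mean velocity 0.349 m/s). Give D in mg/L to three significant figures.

Travel time t = x/v = 34.7 km / (0.349 m/s) = 34700 m / 0.349 m/s = 99430 s = 1.151 d.
k_d L₀/(k_r−k_d) = 0.139×32.2/(2.16−0.139) = 4.476/2.021 = 2.215 mg/L.
e^(−k_d t) = e^(−0.139×1.151) = 0.8522; e^(−k_r t) = e^(−2.16×1.151) = 0.08327.
D = 2.215 × (0.8522 − 0.08327) + 0.462 × 0.08327 = 1.703 + 0.03847 = 1.741 mg/L.

D ≈ 1.74 mg/L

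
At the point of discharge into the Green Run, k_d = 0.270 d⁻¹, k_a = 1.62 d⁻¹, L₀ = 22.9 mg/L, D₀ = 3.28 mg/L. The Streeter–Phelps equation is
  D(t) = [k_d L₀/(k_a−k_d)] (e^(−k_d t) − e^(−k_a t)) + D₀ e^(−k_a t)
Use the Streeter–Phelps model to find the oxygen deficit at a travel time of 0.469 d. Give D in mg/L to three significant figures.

D ≈ 3.43 mg/L

k_d L₀/(k_a−k_d) = 0.270×22.9/(1.62−0.270) = 6.183/1.350 = 4.580 mg/L.
e^(−k_d t) = e^(−0.270×0.4690) = 0.8811; e^(−k_a t) = e^(−1.62×0.4690) = 0.4678.
D = 4.580 × (0.8811 − 0.4678) + 3.28 × 0.4678 = 1.893 + 1.534 = 3.427 mg/L.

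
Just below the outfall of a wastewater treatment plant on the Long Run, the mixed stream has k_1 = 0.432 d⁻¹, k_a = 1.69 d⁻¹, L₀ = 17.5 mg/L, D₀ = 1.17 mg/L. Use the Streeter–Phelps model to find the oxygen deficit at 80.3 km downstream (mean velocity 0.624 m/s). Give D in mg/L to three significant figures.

Travel time t = x/v = 80.3 km / (0.624 m/s) = 80300 m / 0.624 m/s = 128700 s = 1.489 d.
k_1 L₀/(k_a−k_1) = 0.432×17.5/(1.69−0.432) = 7.560/1.258 = 6.010 mg/L.
e^(−k_1 t) = e^(−0.432×1.489) = 0.5255; e^(−k_a t) = e^(−1.69×1.489) = 0.08069.
D = 6.010 × (0.5255 − 0.08069) + 1.17 × 0.08069 = 2.673 + 0.09441 = 2.767 mg/L.

D ≈ 2.77 mg/L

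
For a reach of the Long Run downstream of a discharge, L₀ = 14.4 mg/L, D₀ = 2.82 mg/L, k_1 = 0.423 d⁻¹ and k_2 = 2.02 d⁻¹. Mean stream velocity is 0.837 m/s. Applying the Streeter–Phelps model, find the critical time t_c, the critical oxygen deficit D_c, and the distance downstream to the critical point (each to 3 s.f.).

t_c ≈ 0.137 d; D_c ≈ 2.85 mg/L; x_c ≈ 9.91 km

With k_2/k_1 = 4.775 and 1 − D₀(k_2−k_1)/(k_1 L₀) = 0.2606,
t_c = ln(4.775 × 0.2606) / (2.02 − 0.423) = ln(1.245) / 1.597 = 0.2189/1.597 = 0.1371 d.
D_c = (k_1/k_2) L₀ e^(−k_1 t_c) = (0.423/2.02) × 14.4 × e^(−0.423×0.1371) = 0.2094 × 14.4 × 0.9437 = 2.846 mg/L.
x_c = v t_c = 0.837 m/s × 0.1371 d × 86400 s/d = 9912 m ≈ 9.91 km.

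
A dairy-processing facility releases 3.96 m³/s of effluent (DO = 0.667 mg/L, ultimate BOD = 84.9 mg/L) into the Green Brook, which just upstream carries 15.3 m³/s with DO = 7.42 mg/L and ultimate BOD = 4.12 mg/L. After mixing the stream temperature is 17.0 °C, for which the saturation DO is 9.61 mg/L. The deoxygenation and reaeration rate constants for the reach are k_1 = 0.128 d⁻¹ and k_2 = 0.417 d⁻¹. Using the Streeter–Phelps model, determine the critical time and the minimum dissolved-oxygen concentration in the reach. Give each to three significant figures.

t_c ≈ 2.38 d; minimum DO ≈ 4.92 mg/L

Mixed DO = (15.3×7.42 + 3.96×0.667)/(15.3+3.96) = 116.2/19.26 = 6.032 mg/L.
Mixed L₀ = (15.3×4.12 + 3.96×84.9)/(19.26) = 399.2/19.26 = 20.73 mg/L.
Initial deficit D₀ = C_s − DO₀ = 9.61 − 6.032 = 3.578 mg/L.
t_c = (1/0.2890) ln[(0.417/0.128)(1 − 3.578×0.2890/(0.128×20.73))] = 3.460 × ln(1.988) = 2.378 d.
D_c = (0.128/0.417) × 20.73 × e^(−0.128×2.378) = 0.3070 × 20.73 × 0.7376 = 4.693 mg/L.
Minimum DO = 9.61 − 4.693 = 4.917 mg/L.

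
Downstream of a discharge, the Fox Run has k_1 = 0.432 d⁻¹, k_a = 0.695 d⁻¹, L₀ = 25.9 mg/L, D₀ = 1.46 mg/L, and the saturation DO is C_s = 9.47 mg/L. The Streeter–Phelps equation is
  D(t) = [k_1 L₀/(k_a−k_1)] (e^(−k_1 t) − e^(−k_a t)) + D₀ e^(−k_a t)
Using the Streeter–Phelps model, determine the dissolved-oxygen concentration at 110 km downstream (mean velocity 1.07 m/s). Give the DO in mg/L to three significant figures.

DO ≈ 1.99 mg/L

Travel time t = x/v = 110 km / (1.07 m/s) = 110000 m / 1.07 m/s = 102800 s = 1.190 d.
k_1 L₀/(k_a−k_1) = 0.432×25.9/(0.695−0.432) = 11.19/0.2630 = 42.54 mg/L.
e^(−k_1 t) = e^(−0.432×1.190) = 0.5981; e^(−k_a t) = e^(−0.695×1.190) = 0.4374.
D = 42.54 × (0.5981 − 0.4374) + 1.46 × 0.4374 = 6.837 + 0.6386 = 7.476 mg/L.
DO = C_s − D = 9.47 − 7.476 = 1.994 mg/L.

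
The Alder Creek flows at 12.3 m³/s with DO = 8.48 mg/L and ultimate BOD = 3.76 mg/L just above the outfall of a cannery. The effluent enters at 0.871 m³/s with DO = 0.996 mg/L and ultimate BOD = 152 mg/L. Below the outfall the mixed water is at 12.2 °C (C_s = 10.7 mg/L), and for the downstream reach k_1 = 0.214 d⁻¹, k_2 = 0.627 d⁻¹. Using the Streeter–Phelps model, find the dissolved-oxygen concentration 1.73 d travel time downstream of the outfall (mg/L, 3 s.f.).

Mixed DO = (12.3×8.48 + 0.871×0.996)/(12.3+0.871) = 105.2/13.17 = 7.985 mg/L.
Mixed L₀ = (12.3×3.76 + 0.871×152)/(13.17) = 178.6/13.17 = 13.56 mg/L.
Initial deficit D₀ = C_s − DO₀ = 10.7 − 7.985 = 2.715 mg/L.
D(1.73) = [0.214×13.56/(0.627−0.214)](e^(−0.214×1.73) − e^(−0.627×1.73)) + 2.715 e^(−0.627×1.73)
= 7.028 × (0.6906 − 0.3380) + 2.715 × 0.3380 = 3.396 mg/L.
DO = 10.7 − 3.396 = 7.304 mg/L.

DO ≈ 7.30 mg/L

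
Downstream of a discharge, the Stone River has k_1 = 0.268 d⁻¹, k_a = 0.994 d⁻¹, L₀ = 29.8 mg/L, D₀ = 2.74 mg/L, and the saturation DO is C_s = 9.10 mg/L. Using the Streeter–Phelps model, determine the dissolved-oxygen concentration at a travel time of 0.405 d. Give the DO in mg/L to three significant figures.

DO ≈ 4.75 mg/L

k_1 L₀/(k_a−k_1) = 0.268×29.8/(0.994−0.268) = 7.986/0.7260 = 11.00 mg/L.
e^(−k_1 t) = e^(−0.268×0.4050) = 0.8971; e^(−k_a t) = e^(−0.994×0.4050) = 0.6686.
D = 11.00 × (0.8971 − 0.6686) + 2.74 × 0.6686 = 2.514 + 1.832 = 4.346 mg/L.
DO = C_s − D = 9.10 − 4.346 = 4.754 mg/L.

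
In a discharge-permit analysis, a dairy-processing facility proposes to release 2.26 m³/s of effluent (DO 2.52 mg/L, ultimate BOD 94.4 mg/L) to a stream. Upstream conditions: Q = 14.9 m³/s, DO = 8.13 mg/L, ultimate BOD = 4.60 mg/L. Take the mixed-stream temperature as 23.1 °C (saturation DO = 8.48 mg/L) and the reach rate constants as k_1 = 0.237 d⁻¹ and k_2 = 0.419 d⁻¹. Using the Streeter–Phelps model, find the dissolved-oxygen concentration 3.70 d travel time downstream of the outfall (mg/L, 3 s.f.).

Mixed DO = (14.9×8.13 + 2.26×2.52)/(14.9+2.26) = 126.8/17.16 = 7.391 mg/L.
Mixed L₀ = (14.9×4.60 + 2.26×94.4)/(17.16) = 281.9/17.16 = 16.43 mg/L.
Initial deficit D₀ = C_s − DO₀ = 8.48 − 7.391 = 1.089 mg/L.
D(3.70) = [0.237×16.43/(0.419−0.237)](e^(−0.237×3.70) − e^(−0.419×3.70)) + 1.089 e^(−0.419×3.70)
= 21.39 × (0.4161 − 0.2122) + 1.089 × 0.2122 = 4.592 mg/L.
DO = 8.48 − 4.592 = 3.888 mg/L.

DO ≈ 3.89 mg/L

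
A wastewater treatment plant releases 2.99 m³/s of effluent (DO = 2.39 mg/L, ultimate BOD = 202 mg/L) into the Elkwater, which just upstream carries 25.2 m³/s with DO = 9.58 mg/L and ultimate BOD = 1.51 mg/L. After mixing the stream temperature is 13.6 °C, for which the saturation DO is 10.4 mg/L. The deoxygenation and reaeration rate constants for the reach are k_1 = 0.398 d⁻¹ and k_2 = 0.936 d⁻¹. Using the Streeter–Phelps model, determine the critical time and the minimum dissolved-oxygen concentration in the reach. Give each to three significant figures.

t_c ≈ 1.41 d; minimum DO ≈ 4.87 mg/L

Mixed DO = (25.2×9.58 + 2.99×2.39)/(25.2+2.99) = 248.6/28.19 = 8.817 mg/L.
Mixed L₀ = (25.2×1.51 + 2.99×202)/(28.19) = 642.0/28.19 = 22.78 mg/L.
Initial deficit D₀ = C_s − DO₀ = 10.4 − 8.817 = 1.583 mg/L.
t_c = (1/0.5380) ln[(0.936/0.398)(1 − 1.583×0.5380/(0.398×22.78))] = 1.859 × ln(2.131) = 1.406 d.
D_c = (0.398/0.936) × 22.78 × e^(−0.398×1.406) = 0.4252 × 22.78 × 0.5714 = 5.534 mg/L.
Minimum DO = 10.4 − 5.534 = 4.866 mg/L.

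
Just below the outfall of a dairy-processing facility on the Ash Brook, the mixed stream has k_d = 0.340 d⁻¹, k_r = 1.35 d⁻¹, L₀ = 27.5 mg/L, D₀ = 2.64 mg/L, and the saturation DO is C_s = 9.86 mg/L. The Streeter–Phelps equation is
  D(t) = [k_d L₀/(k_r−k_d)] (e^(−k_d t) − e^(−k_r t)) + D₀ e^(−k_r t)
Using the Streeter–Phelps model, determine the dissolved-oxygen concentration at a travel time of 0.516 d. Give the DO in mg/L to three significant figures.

DO ≈ 5.39 mg/L

k_d L₀/(k_r−k_d) = 0.340×27.5/(1.35−0.340) = 9.350/1.010 = 9.257 mg/L.
e^(−k_d t) = e^(−0.340×0.5160) = 0.8391; e^(−k_r t) = e^(−1.35×0.5160) = 0.4983.
D = 9.257 × (0.8391 − 0.4983) + 2.64 × 0.4983 = 3.155 + 1.315 = 4.470 mg/L.
DO = C_s − D = 9.86 − 4.470 = 5.390 mg/L.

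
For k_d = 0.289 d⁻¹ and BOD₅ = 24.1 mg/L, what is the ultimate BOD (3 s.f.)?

BOD₅ = L₀(1 − e^(−5k_d)) ⇒ L₀ = BOD₅ / (1 − e^(−5×0.289))
= 24.1 / (1 − 0.2357) = 24.1 / 0.7643 = 31.53 mg/L.

L₀ ≈ 31.5 mg/L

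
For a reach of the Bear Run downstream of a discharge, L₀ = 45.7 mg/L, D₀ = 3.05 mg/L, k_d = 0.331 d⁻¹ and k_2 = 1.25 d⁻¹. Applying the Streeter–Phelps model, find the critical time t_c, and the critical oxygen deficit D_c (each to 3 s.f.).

t_c = [1/(k_2−k_d)] ln[(k_2/k_d)(1 − D₀(k_2−k_d)/(k_d L₀))]
= [1/(1.25−0.331)] ln[(1.25/0.331)(1 − 3.05×0.9190/(0.331×45.7))]
= (1/0.9190) ln[3.776 × 0.8147] = 1.088 × ln(3.077) = 1.088 × 1.124 = 1.223 d.
D_c = (k_d/k_2) L₀ e^(−k_d t_c) = (0.331/1.25) × 45.7 × e^(−0.331×1.223) = 0.2648 × 45.7 × 0.6671 = 8.073 mg/L.

t_c ≈ 1.22 d; D_c ≈ 8.07 mg/L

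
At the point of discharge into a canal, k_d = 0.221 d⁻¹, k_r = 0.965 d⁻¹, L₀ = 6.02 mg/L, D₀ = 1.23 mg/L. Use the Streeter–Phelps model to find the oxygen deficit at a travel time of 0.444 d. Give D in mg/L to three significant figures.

k_d L₀/(k_r−k_d) = 0.221×6.02/(0.965−0.221) = 1.330/0.7440 = 1.788 mg/L.
e^(−k_d t) = e^(−0.221×0.4440) = 0.9065; e^(−k_r t) = e^(−0.965×0.4440) = 0.6515.
D = 1.788 × (0.9065 − 0.6515) + 1.23 × 0.6515 = 0.4560 + 0.8014 = 1.257 mg/L.

D ≈ 1.26 mg/L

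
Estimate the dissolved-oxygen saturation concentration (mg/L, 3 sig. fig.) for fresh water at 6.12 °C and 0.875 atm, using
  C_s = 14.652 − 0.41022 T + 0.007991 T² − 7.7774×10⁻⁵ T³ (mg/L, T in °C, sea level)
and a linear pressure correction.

C_s ≈ 10.9 mg/L

At sea level: C_s = 14.652 − 0.41022×6.12 + 0.007991×6.12² − 7.7774×10⁻⁵×6.12³ = 12.42 mg/L.
Pressure correction: C_s' = 12.42 × 0.875 = 10.87 mg/L.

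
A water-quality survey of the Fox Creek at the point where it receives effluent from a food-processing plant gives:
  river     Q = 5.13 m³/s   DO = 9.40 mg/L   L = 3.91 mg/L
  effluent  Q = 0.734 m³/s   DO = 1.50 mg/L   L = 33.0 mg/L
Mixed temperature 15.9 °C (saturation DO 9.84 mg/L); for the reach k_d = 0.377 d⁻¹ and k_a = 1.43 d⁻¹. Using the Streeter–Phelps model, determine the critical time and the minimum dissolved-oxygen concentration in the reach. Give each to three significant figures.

t_c ≈ 0.552 d; minimum DO ≈ 8.22 mg/L

Mixed DO = (5.13×9.40 + 0.734×1.50)/(5.13+0.734) = 49.32/5.864 = 8.411 mg/L.
Mixed L₀ = (5.13×3.91 + 0.734×33.0)/(5.864) = 44.28/5.864 = 7.551 mg/L.
Initial deficit D₀ = C_s − DO₀ = 9.84 − 8.411 = 1.429 mg/L.
t_c = (1/1.053) ln[(1.43/0.377)(1 − 1.429×1.053/(0.377×7.551))] = 0.9497 × ln(1.788) = 0.5521 d.
D_c = (0.377/1.43) × 7.551 × e^(−0.377×0.5521) = 0.2636 × 7.551 × 0.8121 = 1.617 mg/L.
Minimum DO = 9.84 − 1.617 = 8.223 mg/L.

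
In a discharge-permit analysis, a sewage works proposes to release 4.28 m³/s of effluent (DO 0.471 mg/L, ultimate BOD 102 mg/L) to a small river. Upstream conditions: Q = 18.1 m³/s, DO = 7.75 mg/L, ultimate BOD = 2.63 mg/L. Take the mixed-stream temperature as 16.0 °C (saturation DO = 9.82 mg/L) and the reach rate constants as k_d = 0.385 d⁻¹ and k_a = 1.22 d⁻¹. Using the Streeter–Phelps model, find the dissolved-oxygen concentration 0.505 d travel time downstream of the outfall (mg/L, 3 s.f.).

DO ≈ 5.12 mg/L

Mixed DO = (18.1×7.75 + 4.28×0.471)/(18.1+4.28) = 142.3/22.38 = 6.358 mg/L.
Mixed L₀ = (18.1×2.63 + 4.28×102)/(22.38) = 484.2/22.38 = 21.63 mg/L.
Initial deficit D₀ = C_s − DO₀ = 9.82 − 6.358 = 3.462 mg/L.
D(0.505) = [0.385×21.63/(1.22−0.385)](e^(−0.385×0.505) − e^(−1.22×0.505)) + 3.462 e^(−1.22×0.505)
= 9.975 × (0.8233 − 0.5400) + 3.462 × 0.5400 = 4.695 mg/L.
DO = 9.82 − 4.695 = 5.125 mg/L.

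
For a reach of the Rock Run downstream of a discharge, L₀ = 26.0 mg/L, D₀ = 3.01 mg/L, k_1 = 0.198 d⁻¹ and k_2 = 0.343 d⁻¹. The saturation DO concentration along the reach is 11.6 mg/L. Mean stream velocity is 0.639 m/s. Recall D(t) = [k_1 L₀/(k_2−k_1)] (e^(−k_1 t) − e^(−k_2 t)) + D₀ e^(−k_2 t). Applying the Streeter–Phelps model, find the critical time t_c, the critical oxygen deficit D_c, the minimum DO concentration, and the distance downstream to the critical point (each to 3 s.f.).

At the critical point dD/dt = 0, so k_1 L₀ e^(−k_1 t) = k_2 D. Substituting D(t) from the Streeter–Phelps equation and solving for t gives
t_c = ln[(k_2/k_1)(1 − D₀(k_2−k_1)/(k_1 L₀))] / (k_2−k_1).
Here k_2−k_1 = 0.1450 d⁻¹ and 1 − D₀(k_2−k_1)/(k_1 L₀) = 1 − 3.01×0.1450/(0.198×26.0) = 0.9152, so
t_c = ln(1.732 × 0.9152) / 0.1450 = 0.4609 / 0.1450 = 3.178 d.
D_c = (k_1/k_2) L₀ e^(−k_1 t_c) = (0.198/0.343) × 26.0 × e^(−0.198×3.178) = 0.5773 × 26.0 × 0.5329 = 7.999 mg/L.
Minimum DO = C_s − D_c = 11.6 − 7.999 = 3.601 mg/L.
x_c = v t_c = 0.639 m/s × 3.178 d × 86400 s/d = 175500 m ≈ 175 km.

t_c ≈ 3.18 d; D_c ≈ 8.00 mg/L; min DO ≈ 3.60 mg/L; x_c ≈ 175 km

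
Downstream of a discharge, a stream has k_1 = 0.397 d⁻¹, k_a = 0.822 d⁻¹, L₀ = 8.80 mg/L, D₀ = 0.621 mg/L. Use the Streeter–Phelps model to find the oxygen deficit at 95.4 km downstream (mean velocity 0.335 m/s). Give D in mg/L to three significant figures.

D ≈ 1.72 mg/L

Travel time t = x/v = 95.4 km / (0.335 m/s) = 95400 m / 0.335 m/s = 284800 s = 3.296 d.
k_1 L₀/(k_a−k_1) = 0.397×8.80/(0.822−0.397) = 3.494/0.4250 = 8.220 mg/L.
e^(−k_1 t) = e^(−0.397×3.296) = 0.2702; e^(−k_a t) = e^(−0.822×3.296) = 0.06658.
D = 8.220 × (0.2702 − 0.06658) + 0.621 × 0.06658 = 1.674 + 0.04135 = 1.715 mg/L.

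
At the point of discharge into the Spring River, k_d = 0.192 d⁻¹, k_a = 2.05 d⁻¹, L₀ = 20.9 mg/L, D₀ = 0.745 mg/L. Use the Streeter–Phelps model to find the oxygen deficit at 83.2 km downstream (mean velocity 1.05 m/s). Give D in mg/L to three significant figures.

Travel time t = x/v = 83.2 km / (1.05 m/s) = 83200 m / 1.05 m/s = 79240 s = 0.9171 d.
k_d L₀/(k_a−k_d) = 0.192×20.9/(2.05−0.192) = 4.013/1.858 = 2.160 mg/L.
e^(−k_d t) = e^(−0.192×0.9171) = 0.8385; e^(−k_a t) = e^(−2.05×0.9171) = 0.1526.
D = 2.160 × (0.8385 − 0.1526) + 0.745 × 0.1526 = 1.482 + 0.1137 = 1.595 mg/L.

D ≈ 1.60 mg/L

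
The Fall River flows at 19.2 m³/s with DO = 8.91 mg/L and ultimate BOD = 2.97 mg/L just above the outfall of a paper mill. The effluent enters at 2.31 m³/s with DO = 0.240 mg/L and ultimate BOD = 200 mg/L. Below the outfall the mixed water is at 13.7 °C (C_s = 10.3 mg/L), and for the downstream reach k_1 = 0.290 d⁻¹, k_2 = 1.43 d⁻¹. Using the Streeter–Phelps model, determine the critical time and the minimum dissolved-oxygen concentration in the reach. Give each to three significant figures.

Mixed DO = (19.2×8.91 + 2.31×0.240)/(19.2+2.31) = 171.6/21.51 = 7.979 mg/L.
Mixed L₀ = (19.2×2.97 + 2.31×200)/(21.51) = 519.0/21.51 = 24.13 mg/L.
Initial deficit D₀ = C_s − DO₀ = 10.3 − 7.979 = 2.321 mg/L.
t_c = (1/1.140) ln[(1.43/0.290)(1 − 2.321×1.140/(0.290×24.13))] = 0.8772 × ln(3.066) = 0.9829 d.
D_c = (0.290/1.43) × 24.13 × e^(−0.290×0.9829) = 0.2028 × 24.13 × 0.7520 = 3.680 mg/L.
Minimum DO = 10.3 − 3.680 = 6.620 mg/L.

t_c ≈ 0.983 d; minimum DO ≈ 6.62 mg/L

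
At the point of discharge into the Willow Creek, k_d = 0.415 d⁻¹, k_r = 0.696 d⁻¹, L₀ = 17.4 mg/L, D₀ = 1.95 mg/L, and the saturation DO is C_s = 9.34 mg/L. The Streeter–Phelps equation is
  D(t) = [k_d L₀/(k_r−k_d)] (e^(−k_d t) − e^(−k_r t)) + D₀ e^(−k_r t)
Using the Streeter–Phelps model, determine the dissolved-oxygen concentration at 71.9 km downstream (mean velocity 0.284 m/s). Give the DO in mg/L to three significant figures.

Travel time t = x/v = 71.9 km / (0.284 m/s) = 71900 m / 0.284 m/s = 253200 s = 2.930 d.
k_d L₀/(k_r−k_d) = 0.415×17.4/(0.696−0.415) = 7.221/0.2810 = 25.70 mg/L.
e^(−k_d t) = e^(−0.415×2.930) = 0.2964; e^(−k_r t) = e^(−0.696×2.930) = 0.1301.
D = 25.70 × (0.2964 − 0.1301) + 1.95 × 0.1301 = 4.273 + 0.2537 = 4.527 mg/L.
DO = C_s − D = 9.34 − 4.527 = 4.813 mg/L.

DO ≈ 4.81 mg/L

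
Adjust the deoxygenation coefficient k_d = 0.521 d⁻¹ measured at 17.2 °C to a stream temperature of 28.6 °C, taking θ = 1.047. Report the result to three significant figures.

k_d(T₂) = k_d(T₁) · θ^(T₂−T₁) = 0.521 × 1.047^(28.6−17.2)
= 0.521 × 1.047^11.4 = 0.521 × 1.688 = 0.8795 d⁻¹.

k_d ≈ 0.879 d⁻¹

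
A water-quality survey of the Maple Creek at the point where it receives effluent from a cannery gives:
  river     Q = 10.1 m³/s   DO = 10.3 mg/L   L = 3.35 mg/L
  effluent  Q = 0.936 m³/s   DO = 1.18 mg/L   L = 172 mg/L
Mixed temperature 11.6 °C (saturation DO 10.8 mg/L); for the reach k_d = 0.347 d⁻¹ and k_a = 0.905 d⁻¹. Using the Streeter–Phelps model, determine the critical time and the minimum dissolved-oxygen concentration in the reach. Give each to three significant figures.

t_c ≈ 1.50 d; minimum DO ≈ 6.77 mg/L

Mixed DO = (10.1×10.3 + 0.936×1.18)/(10.1+0.936) = 105.1/11.04 = 9.527 mg/L.
Mixed L₀ = (10.1×3.35 + 0.936×172)/(11.04) = 194.8/11.04 = 17.65 mg/L.
Initial deficit D₀ = C_s − DO₀ = 10.8 − 9.527 = 1.273 mg/L.
t_c = (1/0.5580) ln[(0.905/0.347)(1 − 1.273×0.5580/(0.347×17.65))] = 1.792 × ln(2.306) = 1.497 d.
D_c = (0.347/0.905) × 17.65 × e^(−0.347×1.497) = 0.3834 × 17.65 × 0.5948 = 4.026 mg/L.
Minimum DO = 10.8 − 4.026 = 6.774 mg/L.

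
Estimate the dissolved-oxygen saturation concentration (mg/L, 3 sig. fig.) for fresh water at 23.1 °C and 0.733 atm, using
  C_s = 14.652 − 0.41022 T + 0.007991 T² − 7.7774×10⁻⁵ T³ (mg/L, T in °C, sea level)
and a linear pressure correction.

At sea level: C_s = 14.652 − 0.41022×23.1 + 0.007991×23.1² − 7.7774×10⁻⁵×23.1³ = 8.481 mg/L.
Pressure correction: C_s' = 8.481 × 0.733 = 6.217 mg/L.

C_s ≈ 6.22 mg/L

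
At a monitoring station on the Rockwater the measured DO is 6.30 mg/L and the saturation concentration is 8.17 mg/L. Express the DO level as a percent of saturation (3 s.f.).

% saturation = C/C_s × 100 = 6.30/8.17 × 100 = 77.1 %.

77.1 % saturation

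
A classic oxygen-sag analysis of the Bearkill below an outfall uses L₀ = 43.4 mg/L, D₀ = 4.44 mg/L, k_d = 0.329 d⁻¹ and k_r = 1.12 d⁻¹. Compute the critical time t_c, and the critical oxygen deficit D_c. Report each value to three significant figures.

t_c ≈ 1.19 d; D_c ≈ 8.61 mg/L

t_c = [1/(k_r−k_d)] ln[(k_r/k_d)(1 − D₀(k_r−k_d)/(k_d L₀))]
= [1/(1.12−0.329)] ln[(1.12/0.329)(1 − 4.44×0.7910/(0.329×43.4))]
= (1/0.7910) ln[3.404 × 0.7540] = 1.264 × ln(2.567) = 1.264 × 0.9427 = 1.192 d.
L(t_c) = L₀ e^(−k_d t_c) = 43.4 × 0.6756 = 29.32 mg/L, and at the critical point k_r D_c = k_d L, so D_c = (0.329/1.12) × 29.32 = 8.614 mg/L.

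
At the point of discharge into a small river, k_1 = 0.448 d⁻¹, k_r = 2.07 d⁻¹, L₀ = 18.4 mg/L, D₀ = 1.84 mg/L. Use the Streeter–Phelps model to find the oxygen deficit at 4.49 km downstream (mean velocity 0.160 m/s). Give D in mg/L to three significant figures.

D ≈ 2.74 mg/L

Travel time t = x/v = 4.49 km / (0.160 m/s) = 4490 m / 0.160 m/s = 28060 s = 0.3248 d.
k_1 L₀/(k_r−k_1) = 0.448×18.4/(2.07−0.448) = 8.243/1.622 = 5.082 mg/L.
e^(−k_1 t) = e^(−0.448×0.3248) = 0.8646; e^(−k_r t) = e^(−2.07×0.3248) = 0.5105.
D = 5.082 × (0.8646 − 0.5105) + 1.84 × 0.5105 = 1.799 + 0.9394 = 2.739 mg/L.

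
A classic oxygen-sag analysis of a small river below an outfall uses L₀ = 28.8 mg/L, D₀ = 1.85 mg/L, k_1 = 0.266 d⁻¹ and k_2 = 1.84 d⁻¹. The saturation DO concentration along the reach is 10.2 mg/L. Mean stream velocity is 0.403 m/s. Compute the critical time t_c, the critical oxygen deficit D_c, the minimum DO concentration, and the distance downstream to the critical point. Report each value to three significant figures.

t_c ≈ 0.925 d; D_c ≈ 3.26 mg/L; min DO ≈ 6.94 mg/L; x_c ≈ 32.2 km

At the critical point dD/dt = 0, so k_1 L₀ e^(−k_1 t) = k_2 D. Substituting D(t) from the Streeter–Phelps equation and solving for t gives
t_c = ln[(k_2/k_1)(1 − D₀(k_2−k_1)/(k_1 L₀))] / (k_2−k_1).
Here k_2−k_1 = 1.574 d⁻¹ and 1 − D₀(k_2−k_1)/(k_1 L₀) = 1 − 1.85×1.574/(0.266×28.8) = 0.6199, so
t_c = ln(6.917 × 0.6199) / 1.574 = 1.456 / 1.574 = 0.9249 d.
L(t_c) = L₀ e^(−k_1 t_c) = 28.8 × 0.7819 = 22.52 mg/L, and at the critical point k_2 D_c = k_1 L, so D_c = (0.266/1.84) × 22.52 = 3.255 mg/L.
Minimum DO = C_s − D_c = 10.2 − 3.255 = 6.945 mg/L.
x_c = v t_c = 0.403 m/s × 0.9249 d × 86400 s/d = 32200 m ≈ 32.2 km.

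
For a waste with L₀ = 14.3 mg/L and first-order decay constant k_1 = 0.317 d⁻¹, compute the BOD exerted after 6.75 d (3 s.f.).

y_t = L₀(1 − e^(−k_1 t)) = 14.3 × (1 − e^(−0.317×6.75))
= 14.3 × (1 − 0.1177) = 14.3 × 0.8823 = 12.62 mg/L.

y ≈ 12.6 mg/L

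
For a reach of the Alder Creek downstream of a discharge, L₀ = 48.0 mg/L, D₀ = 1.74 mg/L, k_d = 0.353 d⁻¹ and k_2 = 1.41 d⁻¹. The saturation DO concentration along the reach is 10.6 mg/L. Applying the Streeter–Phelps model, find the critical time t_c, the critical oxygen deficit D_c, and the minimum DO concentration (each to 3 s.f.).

At the critical point dD/dt = 0, so k_d L₀ e^(−k_d t) = k_2 D. Substituting D(t) from the Streeter–Phelps equation and solving for t gives
t_c = ln[(k_2/k_d)(1 − D₀(k_2−k_d)/(k_d L₀))] / (k_2−k_d).
Here k_2−k_d = 1.057 d⁻¹ and 1 − D₀(k_2−k_d)/(k_d L₀) = 1 − 1.74×1.057/(0.353×48.0) = 0.8915, so
t_c = ln(3.994 × 0.8915) / 1.057 = 1.270 / 1.057 = 1.201 d.
D_c = (k_d/k_2) L₀ e^(−k_d t_c) = (0.353/1.41) × 48.0 × e^(−0.353×1.201) = 0.2504 × 48.0 × 0.6543 = 7.863 mg/L.
Minimum DO = C_s − D_c = 10.6 − 7.863 = 2.737 mg/L.

t_c ≈ 1.20 d; D_c ≈ 7.86 mg/L; min DO ≈ 2.74 mg/L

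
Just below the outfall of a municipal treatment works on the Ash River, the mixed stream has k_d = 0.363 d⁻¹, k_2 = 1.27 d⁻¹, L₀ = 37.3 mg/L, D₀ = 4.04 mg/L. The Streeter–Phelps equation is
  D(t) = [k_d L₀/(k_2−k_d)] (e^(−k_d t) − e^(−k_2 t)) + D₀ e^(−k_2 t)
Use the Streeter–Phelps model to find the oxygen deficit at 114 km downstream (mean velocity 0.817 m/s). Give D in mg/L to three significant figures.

Travel time t = x/v = 114 km / (0.817 m/s) = 114000 m / 0.817 m/s = 139500 s = 1.615 d.
k_d L₀/(k_2−k_d) = 0.363×37.3/(1.27−0.363) = 13.54/0.9070 = 14.93 mg/L.
e^(−k_d t) = e^(−0.363×1.615) = 0.5564; e^(−k_2 t) = e^(−1.27×1.615) = 0.1286.
D = 14.93 × (0.5564 − 0.1286) + 4.04 × 0.1286 = 6.386 + 0.5196 = 6.906 mg/L.

D ≈ 6.91 mg/L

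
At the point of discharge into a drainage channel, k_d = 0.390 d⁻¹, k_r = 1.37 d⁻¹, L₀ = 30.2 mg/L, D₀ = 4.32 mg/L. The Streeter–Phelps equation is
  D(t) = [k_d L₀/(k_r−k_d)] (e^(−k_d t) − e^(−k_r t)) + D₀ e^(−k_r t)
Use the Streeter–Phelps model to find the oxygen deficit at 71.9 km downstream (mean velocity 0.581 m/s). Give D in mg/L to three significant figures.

D ≈ 5.79 mg/L

Travel time t = x/v = 71.9 km / (0.581 m/s) = 71900 m / 0.581 m/s = 123800 s = 1.432 d.
k_d L₀/(k_r−k_d) = 0.390×30.2/(1.37−0.390) = 11.78/0.9800 = 12.02 mg/L.
e^(−k_d t) = e^(−0.390×1.432) = 0.5720; e^(−k_r t) = e^(−1.37×1.432) = 0.1405.
D = 12.02 × (0.5720 − 0.1405) + 4.32 × 0.1405 = 5.186 + 0.6071 = 5.793 mg/L.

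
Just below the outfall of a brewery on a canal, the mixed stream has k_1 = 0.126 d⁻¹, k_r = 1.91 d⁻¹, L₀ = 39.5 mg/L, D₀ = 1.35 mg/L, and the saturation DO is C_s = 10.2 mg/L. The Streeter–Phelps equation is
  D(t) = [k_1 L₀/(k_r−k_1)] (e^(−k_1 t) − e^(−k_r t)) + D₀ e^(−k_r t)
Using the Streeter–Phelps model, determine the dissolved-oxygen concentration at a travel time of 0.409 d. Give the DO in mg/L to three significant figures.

DO ≈ 8.21 mg/L

k_1 L₀/(k_r−k_1) = 0.126×39.5/(1.91−0.126) = 4.977/1.784 = 2.790 mg/L.
e^(−k_1 t) = e^(−0.126×0.4090) = 0.9498; e^(−k_r t) = e^(−1.91×0.4090) = 0.4579.
D = 2.790 × (0.9498 − 0.4579) + 1.35 × 0.4579 = 1.372 + 0.6181 = 1.990 mg/L.
DO = C_s − D = 10.2 − 1.990 = 8.210 mg/L.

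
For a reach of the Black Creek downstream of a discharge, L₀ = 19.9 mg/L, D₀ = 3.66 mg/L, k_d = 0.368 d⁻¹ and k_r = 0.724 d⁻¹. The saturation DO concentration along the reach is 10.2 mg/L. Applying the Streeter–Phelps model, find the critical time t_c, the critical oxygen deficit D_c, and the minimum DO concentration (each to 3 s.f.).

t_c ≈ 1.35 d; D_c ≈ 6.15 mg/L; min DO ≈ 4.05 mg/L

At the critical point dD/dt = 0, so k_d L₀ e^(−k_d t) = k_r D. Substituting D(t) from the Streeter–Phelps equation and solving for t gives
t_c = ln[(k_r/k_d)(1 − D₀(k_r−k_d)/(k_d L₀))] / (k_r−k_d).
Here k_r−k_d = 0.3560 d⁻¹ and 1 − D₀(k_r−k_d)/(k_d L₀) = 1 − 3.66×0.3560/(0.368×19.9) = 0.8221, so
t_c = ln(1.967 × 0.8221) / 0.3560 = 0.4808 / 0.3560 = 1.351 d.
L(t_c) = L₀ e^(−k_d t_c) = 19.9 × 0.6084 = 12.11 mg/L, and at the critical point k_r D_c = k_d L, so D_c = (0.368/0.724) × 12.11 = 6.153 mg/L.
Minimum DO = C_s − D_c = 10.2 − 6.153 = 4.047 mg/L.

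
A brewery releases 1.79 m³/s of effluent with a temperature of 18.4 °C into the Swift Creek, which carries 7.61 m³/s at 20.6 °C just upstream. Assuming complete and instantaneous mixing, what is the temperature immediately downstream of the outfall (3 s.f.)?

Flow-weighted mixing: C = (Q_r C_r + Q_w C_w)/(Q_r + Q_w)
= (7.61×20.6 + 1.79×18.4)/(7.61 + 1.79) = 189.7/9.400 = 20.18 °C.

20.2 °C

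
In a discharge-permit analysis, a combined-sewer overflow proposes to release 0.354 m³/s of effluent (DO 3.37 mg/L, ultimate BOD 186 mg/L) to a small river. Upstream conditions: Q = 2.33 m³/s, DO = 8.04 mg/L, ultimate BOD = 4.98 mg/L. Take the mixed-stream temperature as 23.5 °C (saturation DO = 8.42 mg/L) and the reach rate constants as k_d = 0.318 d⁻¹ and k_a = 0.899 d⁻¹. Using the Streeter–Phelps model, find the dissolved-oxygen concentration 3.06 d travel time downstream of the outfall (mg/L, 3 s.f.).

Mixed DO = (2.33×8.04 + 0.354×3.37)/(2.33+0.354) = 19.93/2.684 = 7.424 mg/L.
Mixed L₀ = (2.33×4.98 + 0.354×186)/(2.684) = 77.45/2.684 = 28.86 mg/L.
Initial deficit D₀ = C_s − DO₀ = 8.42 − 7.424 = 0.9959 mg/L.
D(3.06) = [0.318×28.86/(0.899−0.318)](e^(−0.318×3.06) − e^(−0.899×3.06)) + 0.9959 e^(−0.899×3.06)
= 15.79 × (0.3779 − 0.06387) + 0.9959 × 0.06387 = 5.024 mg/L.
DO = 8.42 − 5.024 = 3.396 mg/L.

DO ≈ 3.40 mg/L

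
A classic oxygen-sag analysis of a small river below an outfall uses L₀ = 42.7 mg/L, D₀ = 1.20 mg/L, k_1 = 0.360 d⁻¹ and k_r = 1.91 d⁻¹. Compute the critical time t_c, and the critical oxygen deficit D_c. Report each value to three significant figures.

t_c ≈ 0.993 d; D_c ≈ 5.63 mg/L

With k_r/k_1 = 5.306 and 1 − D₀(k_r−k_1)/(k_1 L₀) = 0.8790,
t_c = ln(5.306 × 0.8790) / (1.91 − 0.360) = ln(4.664) / 1.550 = 1.540/1.550 = 0.9934 d.
L(t_c) = L₀ e^(−k_1 t_c) = 42.7 × 0.6993 = 29.86 mg/L, and at the critical point k_r D_c = k_1 L, so D_c = (0.360/1.91) × 29.86 = 5.628 mg/L.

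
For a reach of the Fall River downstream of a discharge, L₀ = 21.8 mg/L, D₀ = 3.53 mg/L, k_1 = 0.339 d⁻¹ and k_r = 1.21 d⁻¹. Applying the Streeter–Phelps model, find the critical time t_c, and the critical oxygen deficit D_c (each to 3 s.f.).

t_c ≈ 0.843 d; D_c ≈ 4.59 mg/L

t_c = [1/(k_r−k_1)] ln[(k_r/k_1)(1 − D₀(k_r−k_1)/(k_1 L₀))]
= [1/(1.21−0.339)] ln[(1.21/0.339)(1 − 3.53×0.8710/(0.339×21.8))]
= (1/0.8710) ln[3.569 × 0.5840] = 1.148 × ln(2.084) = 1.148 × 0.7345 = 0.8432 d.
L(t_c) = L₀ e^(−k_1 t_c) = 21.8 × 0.7514 = 16.38 mg/L, and at the critical point k_r D_c = k_1 L, so D_c = (0.339/1.21) × 16.38 = 4.589 mg/L.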